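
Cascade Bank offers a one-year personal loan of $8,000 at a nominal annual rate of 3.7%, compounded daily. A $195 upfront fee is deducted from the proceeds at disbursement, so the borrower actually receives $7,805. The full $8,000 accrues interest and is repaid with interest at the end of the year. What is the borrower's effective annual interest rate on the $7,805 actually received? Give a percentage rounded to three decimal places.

Amount owed after one year: 8,000 × (1 + 0.037/365)^365 = 8,000 × 1.037691 = $8,301.53.
Effective rate on net proceeds: 8,301.53 / 7,805 − 1 = 0.063617 = 6.362%.

6.362%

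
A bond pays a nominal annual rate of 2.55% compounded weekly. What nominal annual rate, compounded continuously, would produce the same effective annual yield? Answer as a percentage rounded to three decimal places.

2.549%

EAR = (1 + 0.0255/52)^52 − 1 = 0.025821.
Equivalent continuous rate: r = ln(1 + 0.025821) = 0.025494 = 2.549%.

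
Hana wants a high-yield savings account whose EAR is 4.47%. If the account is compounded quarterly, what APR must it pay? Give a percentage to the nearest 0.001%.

4.397%

(1 + r/4)^4 − 1 = 0.0447, so 1 + r/4 = 1.0447^(1/4).
r/4 = 0.010992, so r = 0.043970 = 4.397%.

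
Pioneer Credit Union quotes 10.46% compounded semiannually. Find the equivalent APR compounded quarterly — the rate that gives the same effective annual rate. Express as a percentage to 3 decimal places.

EAR = (1 + 0.1046/2)^2 − 1 = 0.107335.
Solve (1 + r/4)^4 = 1.107335: r/4 = 1.107335^(1/4) − 1 = 0.025817, so r = 0.103267 = 10.327%.

10.327%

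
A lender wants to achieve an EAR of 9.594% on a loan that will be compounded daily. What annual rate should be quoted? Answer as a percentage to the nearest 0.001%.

9.162%

(1 + r/365)^365 − 1 = 0.09594, so 1 + r/365 = 1.09594^(1/365).
r/365 = 0.000251, so r = 0.091624 = 9.162%.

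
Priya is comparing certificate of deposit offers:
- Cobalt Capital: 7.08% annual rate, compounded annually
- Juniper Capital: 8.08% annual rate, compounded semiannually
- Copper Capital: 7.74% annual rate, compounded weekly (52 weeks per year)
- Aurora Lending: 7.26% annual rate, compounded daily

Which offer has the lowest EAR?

Cobalt Capital

Cobalt Capital: compounded annually, EAR = 7.080%
Juniper Capital: (1 + 0.0808/2)^2 − 1 = 8.243%
Copper Capital: (1 + 0.0774/52)^52 − 1 = 8.041%
Aurora Lending: (1 + 0.0726/365)^365 − 1 = 7.529%
The lowest effective annual rate is Cobalt Capital at 7.080%.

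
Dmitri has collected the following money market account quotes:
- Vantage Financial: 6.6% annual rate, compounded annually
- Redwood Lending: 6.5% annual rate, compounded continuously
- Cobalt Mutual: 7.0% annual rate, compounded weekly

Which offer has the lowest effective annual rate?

Vantage Financial: compounded annually, EAR = 6.600%
Redwood Lending: e^0.065 − 1 = 6.716%
Cobalt Mutual: (1 + 0.070/52)^52 − 1 = 7.246%
The lowest effective annual rate is Vantage Financial at 6.600%.

Vantage Financial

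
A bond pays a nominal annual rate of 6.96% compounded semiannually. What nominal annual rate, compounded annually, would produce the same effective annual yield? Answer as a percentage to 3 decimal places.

7.081%

EAR = (1 + 0.0696/2)^2 − 1 = 0.070811.
Compounded annually, the equivalent nominal rate is the EAR itself: 7.081%.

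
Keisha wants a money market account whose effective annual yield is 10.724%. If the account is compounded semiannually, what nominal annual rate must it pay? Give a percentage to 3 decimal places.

10.451%

(1 + r/2)^2 − 1 = 0.10724, so 1 + r/2 = 1.10724^(1/2).
r/2 = 0.052255, so r = 0.104509 = 10.451%.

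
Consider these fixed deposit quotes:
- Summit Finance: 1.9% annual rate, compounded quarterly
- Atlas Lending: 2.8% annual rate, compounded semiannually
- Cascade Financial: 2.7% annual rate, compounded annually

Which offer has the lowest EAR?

Summit Finance: (1 + 0.019/4)^4 − 1 = 1.914%
Atlas Lending: (1 + 0.028/2)^2 − 1 = 2.820%
Cascade Financial: compounded annually, EAR = 2.700%
The lowest effective annual rate is Summit Finance at 1.914%.

Summit Finance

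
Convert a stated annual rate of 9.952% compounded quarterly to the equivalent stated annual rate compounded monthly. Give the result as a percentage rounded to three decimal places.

EAR = (1 + 0.09952/4)^4 − 1 = 0.103296.
Solve (1 + r/12)^12 = 1.103296: r/12 = 1.103296^(1/12) − 1 = 0.008225, so r = 0.098706 = 9.871%.

9.871%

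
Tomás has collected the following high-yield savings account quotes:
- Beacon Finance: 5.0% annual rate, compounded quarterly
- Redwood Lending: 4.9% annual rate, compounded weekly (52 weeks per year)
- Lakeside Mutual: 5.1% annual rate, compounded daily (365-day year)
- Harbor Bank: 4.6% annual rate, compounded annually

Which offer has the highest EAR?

Lakeside Mutual

Beacon Finance: (1 + 0.050/4)^4 − 1 = 5.095%
Redwood Lending: (1 + 0.049/52)^52 − 1 = 5.020%
Lakeside Mutual: (1 + 0.051/365)^365 − 1 = 5.232%
Harbor Bank: compounded annually, EAR = 4.600%
The highest effective annual rate is Lakeside Mutual at 5.232%.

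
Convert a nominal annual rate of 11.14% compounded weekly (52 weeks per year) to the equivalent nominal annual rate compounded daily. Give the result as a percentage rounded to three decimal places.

11.130%

EAR = (1 + 0.1114/52)^52 − 1 = 0.117709.
Solve (1 + r/365)^365 = 1.117709: r/365 = 1.117709^(1/365) − 1 = 0.000305, so r = 0.111298 = 11.130%.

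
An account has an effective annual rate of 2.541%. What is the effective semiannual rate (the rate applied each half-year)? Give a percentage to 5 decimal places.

1.26253%

The per-half-year rate i satisfies (1 + i)^2 = 1 + 0.02541.
i = 1.02541^(1/2) − 1 = 0.0126253 = 1.26253%.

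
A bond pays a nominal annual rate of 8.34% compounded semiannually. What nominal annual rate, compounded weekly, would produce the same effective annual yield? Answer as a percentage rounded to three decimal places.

8.177%

EAR = (1 + 0.0834/2)^2 − 1 = 0.085139.
Solve (1 + r/52)^52 = 1.085139: r/52 = 1.085139^(1/52) − 1 = 0.001573, so r = 0.081772 = 8.177%.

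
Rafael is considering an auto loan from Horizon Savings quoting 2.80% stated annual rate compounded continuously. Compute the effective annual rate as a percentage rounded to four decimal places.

2.8396%

With continuous compounding, EAR = e^0.0280 − 1.
e^0.0280 = 1.028396, so EAR = 0.028396 = 2.8396%.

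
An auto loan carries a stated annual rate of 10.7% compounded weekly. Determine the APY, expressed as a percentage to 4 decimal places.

11.2812%

EAR = (1 + 0.107/52)^52 − 1.
= (1 + 0.002058)^52 − 1 = 1.112812 − 1 = 11.2812%.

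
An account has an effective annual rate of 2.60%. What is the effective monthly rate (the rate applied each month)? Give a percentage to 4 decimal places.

0.2141%

The per-month rate i satisfies (1 + i)^12 = 1 + 0.0260.
i = 1.0260^(1/12) − 1 = 0.0021413 = 0.2141%.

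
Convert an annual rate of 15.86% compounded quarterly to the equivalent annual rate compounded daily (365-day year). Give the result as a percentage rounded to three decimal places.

15.557%

EAR = (1 + 0.1586/4)^4 − 1 = 0.168285.
Solve (1 + r/365)^365 = 1.168285: r/365 = 1.168285^(1/365) − 1 = 0.000426, so r = 0.155570 = 15.557%.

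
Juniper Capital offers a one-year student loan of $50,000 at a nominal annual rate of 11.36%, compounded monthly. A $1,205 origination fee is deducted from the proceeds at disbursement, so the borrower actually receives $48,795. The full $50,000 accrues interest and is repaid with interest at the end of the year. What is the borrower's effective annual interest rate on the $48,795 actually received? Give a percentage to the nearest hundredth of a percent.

14.74%

Amount owed after one year: 50,000 × (1 + 0.1136/12)^12 = 50,000 × 1.119705 = $55,985.27.
Effective rate on net proceeds: 55,985.27 / 48,795 − 1 = 0.147357 = 14.74%.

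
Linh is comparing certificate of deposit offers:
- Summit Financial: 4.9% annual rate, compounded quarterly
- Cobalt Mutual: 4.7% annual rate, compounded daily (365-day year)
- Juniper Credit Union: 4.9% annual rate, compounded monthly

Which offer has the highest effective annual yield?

Summit Financial: (1 + 0.049/4)^4 − 1 = 4.991%
Cobalt Mutual: (1 + 0.047/365)^365 − 1 = 4.812%
Juniper Credit Union: (1 + 0.049/12)^12 − 1 = 5.012%
The highest effective annual rate is Juniper Credit Union at 5.012%.

Juniper Credit Union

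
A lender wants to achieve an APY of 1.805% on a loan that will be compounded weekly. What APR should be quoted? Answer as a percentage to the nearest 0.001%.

1.789%

(1 + r/52)^52 − 1 = 0.01805, so 1 + r/52 = 1.01805^(1/52).
r/52 = 0.000344, so r = 0.017892 = 1.789%.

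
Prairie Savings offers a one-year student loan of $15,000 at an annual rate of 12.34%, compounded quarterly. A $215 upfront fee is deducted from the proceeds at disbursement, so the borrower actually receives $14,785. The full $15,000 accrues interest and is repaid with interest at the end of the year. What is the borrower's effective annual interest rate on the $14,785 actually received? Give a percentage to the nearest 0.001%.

Amount owed after one year: 15,000 × (1 + 0.1234/4)^4 = 15,000 × 1.129229 = $16,938.43.
Effective rate on net proceeds: 16,938.43 / 14,785 − 1 = 0.145650 = 14.565%.

14.565%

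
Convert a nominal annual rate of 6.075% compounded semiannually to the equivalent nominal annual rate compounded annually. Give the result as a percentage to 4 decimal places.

6.1673%

EAR = (1 + 0.06075/2)^2 − 1 = 0.061673.
Compounded annually, the equivalent nominal rate is the EAR itself: 6.1673%.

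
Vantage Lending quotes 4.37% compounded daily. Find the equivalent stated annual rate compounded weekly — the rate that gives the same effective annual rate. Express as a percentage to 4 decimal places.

4.3716%

EAR = (1 + 0.0437/365)^365 − 1 = 0.044666.
Solve (1 + r/52)^52 = 1.044666: r/52 = 1.044666^(1/52) − 1 = 0.000841, so r = 0.043716 = 4.3716%.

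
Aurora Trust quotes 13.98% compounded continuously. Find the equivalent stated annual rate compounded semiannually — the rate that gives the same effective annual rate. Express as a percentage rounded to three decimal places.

EAR under continuous compounding: e^0.1398 − 1 = 0.150044.
Solve (1 + r/2)^2 = 1.150044: r/2 = 1.150044^(1/2) − 1 = 0.072401, so r = 0.144802 = 14.480%.

14.480%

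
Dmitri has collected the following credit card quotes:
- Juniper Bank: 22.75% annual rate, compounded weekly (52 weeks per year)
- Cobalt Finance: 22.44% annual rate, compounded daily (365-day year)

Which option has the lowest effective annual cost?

Juniper Bank: (1 + 0.2275/52)^52 − 1 = 25.483%
Cobalt Finance: (1 + 0.2244/365)^365 − 1 = 25.149%
The lowest effective annual rate is Cobalt Finance at 25.149%.

Cobalt Finance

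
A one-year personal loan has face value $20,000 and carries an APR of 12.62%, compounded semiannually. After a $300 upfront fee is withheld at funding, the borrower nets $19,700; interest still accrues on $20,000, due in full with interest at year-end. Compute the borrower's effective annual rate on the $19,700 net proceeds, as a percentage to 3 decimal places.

14.739%

Amount owed after one year: 20,000 × (1 + 0.1262/2)^2 = 20,000 × 1.130182 = $22,603.63.
Effective rate on net proceeds: 22,603.63 / 19,700 − 1 = 0.147392 = 14.739%.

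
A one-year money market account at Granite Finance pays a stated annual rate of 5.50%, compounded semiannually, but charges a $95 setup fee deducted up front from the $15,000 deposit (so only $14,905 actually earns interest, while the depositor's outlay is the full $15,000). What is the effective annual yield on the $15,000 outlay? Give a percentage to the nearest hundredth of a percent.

Value after one year: 14,905 × (1 + 0.0550/2)^2 = 14,905 × 1.055756 = $15,736.05.
Effective yield on the $15,000 outlay: 15,736.05 / 15,000 − 1 = 0.049070 = 4.91%.

4.91%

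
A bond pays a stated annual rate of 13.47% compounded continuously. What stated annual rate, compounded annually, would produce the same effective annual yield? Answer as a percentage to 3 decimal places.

14.419%

EAR under continuous compounding: e^0.1347 − 1 = 0.144193.
Compounded annually, the equivalent nominal rate is the EAR itself: 14.419%.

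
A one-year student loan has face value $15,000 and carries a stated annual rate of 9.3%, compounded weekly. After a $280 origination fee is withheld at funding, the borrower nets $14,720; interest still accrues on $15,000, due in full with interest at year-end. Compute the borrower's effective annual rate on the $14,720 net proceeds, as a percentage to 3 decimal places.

Amount owed after one year: 15,000 × (1 + 0.093/52)^52 = 15,000 × 1.097371 = $16,460.56.
Effective rate on net proceeds: 16,460.56 / 14,720 − 1 = 0.118244 = 11.824%.

11.824%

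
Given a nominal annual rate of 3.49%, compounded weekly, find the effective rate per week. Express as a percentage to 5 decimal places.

0.06712%

With a nominal annual rate compounded weekly, the periodic rate is the nominal rate divided by 52.
i = 0.0349 / 52 = 0.0006712 = 0.06712%.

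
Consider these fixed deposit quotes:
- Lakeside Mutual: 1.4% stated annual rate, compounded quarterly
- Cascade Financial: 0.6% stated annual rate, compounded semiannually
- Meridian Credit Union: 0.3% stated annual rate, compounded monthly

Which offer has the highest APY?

Lakeside Mutual: (1 + 0.014/4)^4 − 1 = 1.407%
Cascade Financial: (1 + 0.006/2)^2 − 1 = 0.601%
Meridian Credit Union: (1 + 0.003/12)^12 − 1 = 0.300%
The highest effective annual rate is Lakeside Mutual at 1.407%.

Lakeside Mutual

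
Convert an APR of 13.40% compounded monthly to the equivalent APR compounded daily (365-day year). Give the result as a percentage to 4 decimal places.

13.3282%

EAR = (1 + 0.1340/12)^12 − 1 = 0.142544.
Solve (1 + r/365)^365 = 1.142544: r/365 = 1.142544^(1/365) − 1 = 0.000365, so r = 0.133282 = 13.3282%.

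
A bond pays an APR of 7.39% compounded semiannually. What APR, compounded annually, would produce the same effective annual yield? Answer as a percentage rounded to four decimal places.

7.5265%

EAR = (1 + 0.0739/2)^2 − 1 = 0.075265.
Compounded annually, the equivalent nominal rate is the EAR itself: 7.5265%.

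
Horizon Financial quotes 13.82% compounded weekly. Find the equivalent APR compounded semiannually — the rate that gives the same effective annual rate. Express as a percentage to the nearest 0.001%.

EAR = (1 + 0.1382/52)^52 − 1 = 0.147995.
Solve (1 + r/2)^2 = 1.147995: r/2 = 1.147995^(1/2) − 1 = 0.071445, so r = 0.142890 = 14.289%.

14.289%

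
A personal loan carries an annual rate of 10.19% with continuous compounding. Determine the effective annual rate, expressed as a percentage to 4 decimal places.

With continuous compounding, EAR = e^0.1019 − 1.
e^0.1019 = 1.107273, so EAR = 0.107273 = 10.7273%.

10.7273%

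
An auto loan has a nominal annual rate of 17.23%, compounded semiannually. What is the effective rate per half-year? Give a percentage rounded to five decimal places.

8.61500%

With a nominal annual rate compounded semiannually, the periodic rate is the nominal rate divided by 2.
i = 0.1723 / 2 = 0.0861500 = 8.61500%.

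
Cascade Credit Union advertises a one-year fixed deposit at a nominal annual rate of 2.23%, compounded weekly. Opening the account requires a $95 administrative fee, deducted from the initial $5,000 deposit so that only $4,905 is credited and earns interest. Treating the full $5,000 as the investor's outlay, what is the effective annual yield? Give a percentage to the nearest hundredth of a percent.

0.31%

Value after one year: 4,905 × (1 + 0.0223/52)^52 = 4,905 × 1.022546 = $5,015.59.
Effective yield on the $5,000 outlay: 5,015.59 / 5,000 − 1 = 0.003117 = 0.31%.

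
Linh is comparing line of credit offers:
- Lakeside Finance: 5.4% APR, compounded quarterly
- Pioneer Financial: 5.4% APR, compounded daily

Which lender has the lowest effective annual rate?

Lakeside Finance

Lakeside Finance: (1 + 0.054/4)^4 − 1 = 5.510%
Pioneer Financial: (1 + 0.054/365)^365 − 1 = 5.548%
The lowest effective annual rate is Lakeside Finance at 5.510%.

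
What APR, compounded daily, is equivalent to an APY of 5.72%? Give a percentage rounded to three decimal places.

(1 + r/365)^365 − 1 = 0.0572, so 1 + r/365 = 1.0572^(1/365).
r/365 = 0.000152, so r = 0.055628 = 5.563%.

5.563%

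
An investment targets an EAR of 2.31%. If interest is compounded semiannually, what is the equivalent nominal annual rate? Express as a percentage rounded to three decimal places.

(1 + r/2)^2 − 1 = 0.0231, so 1 + r/2 = 1.0231^(1/2).
r/2 = 0.011484, so r = 0.022968 = 2.297%.

2.297%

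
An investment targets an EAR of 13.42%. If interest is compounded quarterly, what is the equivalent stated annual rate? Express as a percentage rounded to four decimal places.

(1 + r/4)^4 − 1 = 0.1342, so 1 + r/4 = 1.1342^(1/4).
r/4 = 0.031983, so r = 0.127931 = 12.7931%.

12.7931%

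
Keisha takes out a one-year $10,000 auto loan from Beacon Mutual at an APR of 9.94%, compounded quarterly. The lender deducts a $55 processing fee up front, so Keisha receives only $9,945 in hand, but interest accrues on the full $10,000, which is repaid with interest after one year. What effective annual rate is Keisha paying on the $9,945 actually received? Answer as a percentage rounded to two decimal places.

Amount owed after one year: 10,000 × (1 + 0.0994/4)^4 = 10,000 × 1.103167 = $11,031.67.
Effective rate on net proceeds: 11,031.67 / 9,945 − 1 = 0.109268 = 10.93%.

10.93%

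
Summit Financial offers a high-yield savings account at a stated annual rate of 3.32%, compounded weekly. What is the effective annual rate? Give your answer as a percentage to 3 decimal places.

3.375%

EAR = (1 + 0.0332/52)^52 − 1.
= 1.033746 − 1 = 3.375%.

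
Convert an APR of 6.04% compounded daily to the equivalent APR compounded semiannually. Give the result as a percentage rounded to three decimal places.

6.132%

EAR = (1 + 0.0604/365)^365 − 1 = 0.062256.
Solve (1 + r/2)^2 = 1.062256: r/2 = 1.062256^(1/2) − 1 = 0.030658, so r = 0.061316 = 6.132%.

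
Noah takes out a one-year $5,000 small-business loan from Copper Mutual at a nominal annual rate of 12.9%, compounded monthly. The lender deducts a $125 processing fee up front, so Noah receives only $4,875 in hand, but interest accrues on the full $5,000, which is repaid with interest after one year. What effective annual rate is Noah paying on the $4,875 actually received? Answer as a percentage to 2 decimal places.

Amount owed after one year: 5,000 × (1 + 0.129/12)^12 = 5,000 × 1.136907 = $5,684.54.
Effective rate on net proceeds: 5,684.54 / 4,875 − 1 = 0.166059 = 16.61%.

16.61%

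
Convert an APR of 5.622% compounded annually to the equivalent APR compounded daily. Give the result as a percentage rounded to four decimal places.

Compounded annually, EAR = nominal = 0.056220.
Solve (1 + r/365)^365 = 1.056220: r/365 = 1.056220^(1/365) − 1 = 0.000150, so r = 0.054701 = 5.4701%.

5.4701%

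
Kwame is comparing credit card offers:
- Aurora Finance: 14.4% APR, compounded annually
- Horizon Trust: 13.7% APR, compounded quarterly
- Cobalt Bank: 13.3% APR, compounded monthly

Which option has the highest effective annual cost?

Aurora Finance: compounded annually, EAR = 14.400%
Horizon Trust: (1 + 0.137/4)^4 − 1 = 14.420%
Cobalt Bank: (1 + 0.133/12)^12 − 1 = 14.141%
The highest effective annual rate is Horizon Trust at 14.420%.

Horizon Trust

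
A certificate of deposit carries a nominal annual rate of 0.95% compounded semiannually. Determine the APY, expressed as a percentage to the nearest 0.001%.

0.952%

EAR = (1 + 0.0095/2)^2 − 1.
= (1 + 0.004750)^2 − 1 = 1.009523 − 1 = 0.952%.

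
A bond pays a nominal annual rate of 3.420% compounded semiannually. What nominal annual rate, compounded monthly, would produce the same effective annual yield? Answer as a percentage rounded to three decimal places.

3.396%

EAR = (1 + 0.03420/2)^2 − 1 = 0.034492.
Solve (1 + r/12)^12 = 1.034492: r/12 = 1.034492^(1/12) − 1 = 0.002830, so r = 0.033959 = 3.396%.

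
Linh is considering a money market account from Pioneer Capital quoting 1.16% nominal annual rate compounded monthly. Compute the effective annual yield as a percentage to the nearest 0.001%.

EAR = (1 + 0.0116/12)^12 − 1.
= 1.011662 − 1 = 1.166%.

1.166%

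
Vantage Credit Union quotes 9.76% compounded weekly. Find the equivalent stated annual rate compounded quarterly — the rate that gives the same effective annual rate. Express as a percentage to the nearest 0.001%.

9.871%

EAR = (1 + 0.0976/52)^52 − 1 = 0.102421.
Solve (1 + r/4)^4 = 1.102421: r/4 = 1.102421^(1/4) − 1 = 0.024677, so r = 0.098707 = 9.871%.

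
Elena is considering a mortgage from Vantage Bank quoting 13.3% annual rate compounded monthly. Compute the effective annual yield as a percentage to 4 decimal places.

14.1415%

EAR = (1 + 0.133/12)^12 − 1.
= (1 + 0.011083)^12 − 1 = 1.141415 − 1 = 14.1415%.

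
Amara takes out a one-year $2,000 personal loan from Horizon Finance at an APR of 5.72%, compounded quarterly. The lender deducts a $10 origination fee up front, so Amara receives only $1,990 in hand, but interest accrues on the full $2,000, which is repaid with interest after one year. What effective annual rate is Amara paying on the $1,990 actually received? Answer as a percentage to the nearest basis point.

6.38%

Amount owed after one year: 2,000 × (1 + 0.0572/4)^4 = 2,000 × 1.058439 = $2,116.88.
Effective rate on net proceeds: 2,116.88 / 1,990 − 1 = 0.063757 = 6.38%.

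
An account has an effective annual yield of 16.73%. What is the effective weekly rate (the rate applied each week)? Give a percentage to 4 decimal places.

0.2979%

The per-week rate i satisfies (1 + i)^52 = 1 + 0.1673.
i = 1.1673^(1/52) − 1 = 0.0029793 = 0.2979%.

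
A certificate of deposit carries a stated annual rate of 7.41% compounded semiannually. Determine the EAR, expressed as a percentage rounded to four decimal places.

EAR = (1 + 0.0741/2)^2 − 1.
= (1 + 0.037050)^2 − 1 = 1.075473 − 1 = 7.5473%.

7.5473%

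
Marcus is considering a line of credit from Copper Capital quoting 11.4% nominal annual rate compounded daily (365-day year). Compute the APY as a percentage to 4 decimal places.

EAR = (1 + 0.114/365)^365 − 1.
= (1 + 0.000312)^365 − 1 = 1.120732 − 1 = 12.0732%.

12.0732%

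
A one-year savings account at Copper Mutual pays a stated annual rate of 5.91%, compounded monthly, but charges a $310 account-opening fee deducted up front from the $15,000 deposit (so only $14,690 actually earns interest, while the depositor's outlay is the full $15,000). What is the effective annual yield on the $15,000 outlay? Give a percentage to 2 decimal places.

Value after one year: 14,690 × (1 + 0.0591/12)^12 = 14,690 × 1.060727 = $15,582.09.
Effective yield on the $15,000 outlay: 15,582.09 / 15,000 − 1 = 0.038806 = 3.88%.

3.88%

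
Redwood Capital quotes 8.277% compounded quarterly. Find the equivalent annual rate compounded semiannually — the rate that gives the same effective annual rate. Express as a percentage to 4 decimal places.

8.3626%

EAR = (1 + 0.08277/4)^4 − 1 = 0.085375.
Solve (1 + r/2)^2 = 1.085375: r/2 = 1.085375^(1/2) − 1 = 0.041813, so r = 0.083626 = 8.3626%.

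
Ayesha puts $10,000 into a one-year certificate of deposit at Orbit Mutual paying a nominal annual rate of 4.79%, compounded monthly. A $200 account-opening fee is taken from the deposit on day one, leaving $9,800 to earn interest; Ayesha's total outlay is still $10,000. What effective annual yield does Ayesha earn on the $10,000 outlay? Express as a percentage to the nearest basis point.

2.80%

Value after one year: 9,800 × (1 + 0.0479/12)^12 = 9,800 × 1.048966 = $10,279.86.
Effective yield on the $10,000 outlay: 10,279.86 / 10,000 − 1 = 0.027986 = 2.80%.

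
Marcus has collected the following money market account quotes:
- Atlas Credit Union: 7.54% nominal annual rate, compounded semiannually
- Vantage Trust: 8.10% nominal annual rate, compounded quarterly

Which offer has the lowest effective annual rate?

Atlas Credit Union: (1 + 0.0754/2)^2 − 1 = 7.682%
Vantage Trust: (1 + 0.0810/4)^4 − 1 = 8.349%
The lowest effective annual rate is Atlas Credit Union at 7.682%.

Atlas Credit Union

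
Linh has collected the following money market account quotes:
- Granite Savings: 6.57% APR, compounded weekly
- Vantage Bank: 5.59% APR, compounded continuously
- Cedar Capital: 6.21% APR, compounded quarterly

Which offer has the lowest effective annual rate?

Vantage Bank

Granite Savings: (1 + 0.0657/52)^52 − 1 = 6.786%
Vantage Bank: e^0.0559 − 1 = 5.749%
Cedar Capital: (1 + 0.0621/4)^4 − 1 = 6.356%
The lowest effective annual rate is Vantage Bank at 5.749%.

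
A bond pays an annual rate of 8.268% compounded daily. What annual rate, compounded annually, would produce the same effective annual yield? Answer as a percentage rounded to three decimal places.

8.618%

EAR = (1 + 0.08268/365)^365 − 1 = 0.086184.
Compounded annually, the equivalent nominal rate is the EAR itself: 8.618%.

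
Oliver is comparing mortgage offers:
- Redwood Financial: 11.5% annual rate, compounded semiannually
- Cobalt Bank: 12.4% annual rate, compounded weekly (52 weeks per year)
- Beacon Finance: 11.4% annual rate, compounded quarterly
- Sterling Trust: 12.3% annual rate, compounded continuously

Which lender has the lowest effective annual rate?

Redwood Financial: (1 + 0.115/2)^2 − 1 = 11.831%
Cobalt Bank: (1 + 0.124/52)^52 − 1 = 13.185%
Beacon Finance: (1 + 0.114/4)^4 − 1 = 11.897%
Sterling Trust: e^0.123 − 1 = 13.088%
The lowest effective annual rate is Redwood Financial at 11.831%.

Redwood Financial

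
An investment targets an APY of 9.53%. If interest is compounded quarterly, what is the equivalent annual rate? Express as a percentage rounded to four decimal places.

9.2072%

(1 + r/4)^4 − 1 = 0.0953, so 1 + r/4 = 1.0953^(1/4).
r/4 = 0.023018, so r = 0.092072 = 9.2072%.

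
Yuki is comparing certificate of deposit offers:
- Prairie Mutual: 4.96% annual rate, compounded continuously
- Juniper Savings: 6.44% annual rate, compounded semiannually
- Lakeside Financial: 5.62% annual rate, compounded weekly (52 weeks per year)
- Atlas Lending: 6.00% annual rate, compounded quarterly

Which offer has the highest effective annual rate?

Juniper Savings

Prairie Mutual: e^0.0496 − 1 = 5.085%
Juniper Savings: (1 + 0.0644/2)^2 − 1 = 6.544%
Lakeside Financial: (1 + 0.0562/52)^52 − 1 = 5.778%
Atlas Lending: (1 + 0.0600/4)^4 − 1 = 6.136%
The highest effective annual rate is Juniper Savings at 6.544%.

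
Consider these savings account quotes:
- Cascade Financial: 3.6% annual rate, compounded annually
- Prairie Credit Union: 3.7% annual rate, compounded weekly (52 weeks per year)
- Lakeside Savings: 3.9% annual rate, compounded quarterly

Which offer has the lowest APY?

Cascade Financial

Cascade Financial: compounded annually, EAR = 3.600%
Prairie Credit Union: (1 + 0.037/52)^52 − 1 = 3.768%
Lakeside Savings: (1 + 0.039/4)^4 − 1 = 3.957%
The lowest effective annual rate is Cascade Financial at 3.600%.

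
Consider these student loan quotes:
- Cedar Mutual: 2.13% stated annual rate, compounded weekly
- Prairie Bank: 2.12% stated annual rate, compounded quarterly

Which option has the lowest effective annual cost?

Prairie Bank

Cedar Mutual: (1 + 0.0213/52)^52 − 1 = 2.152%
Prairie Bank: (1 + 0.0212/4)^4 − 1 = 2.137%
The lowest effective annual rate is Prairie Bank at 2.137%.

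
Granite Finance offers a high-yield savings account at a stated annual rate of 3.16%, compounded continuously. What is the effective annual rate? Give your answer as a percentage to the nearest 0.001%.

3.210%

With continuous compounding, EAR = e^0.0316 − 1.
e^0.0316 = 1.032105, so EAR = 0.032105 = 3.210%.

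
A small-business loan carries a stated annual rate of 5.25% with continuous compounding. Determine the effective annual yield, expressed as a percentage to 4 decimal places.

With continuous compounding, EAR = e^0.0525 − 1.
e^0.0525 = 1.053903, so EAR = 0.053903 = 5.3903%.

5.3903%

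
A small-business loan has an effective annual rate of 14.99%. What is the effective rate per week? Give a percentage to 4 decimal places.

The per-week rate i satisfies (1 + i)^52 = 1 + 0.1499.
i = 1.1499^(1/52) − 1 = 0.0026897 = 0.2690%.

0.2690%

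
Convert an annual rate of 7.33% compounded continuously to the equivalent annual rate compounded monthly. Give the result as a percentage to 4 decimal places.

EAR under continuous compounding: e^0.0733 − 1 = 0.076053.
Solve (1 + r/12)^12 = 1.076053: r/12 = 1.076053^(1/12) − 1 = 0.006127, so r = 0.073524 = 7.3524%.

7.3524%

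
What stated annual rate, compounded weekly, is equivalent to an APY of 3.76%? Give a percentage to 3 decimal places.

3.692%

(1 + r/52)^52 − 1 = 0.0376, so 1 + r/52 = 1.0376^(1/52).
r/52 = 0.000710, so r = 0.036923 = 3.692%.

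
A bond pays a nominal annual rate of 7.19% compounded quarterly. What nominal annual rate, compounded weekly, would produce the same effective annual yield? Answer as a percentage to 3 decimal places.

EAR = (1 + 0.0719/4)^4 − 1 = 0.073862.
Solve (1 + r/52)^52 = 1.073862: r/52 = 1.073862^(1/52) − 1 = 0.001371, so r = 0.071310 = 7.131%.

7.131%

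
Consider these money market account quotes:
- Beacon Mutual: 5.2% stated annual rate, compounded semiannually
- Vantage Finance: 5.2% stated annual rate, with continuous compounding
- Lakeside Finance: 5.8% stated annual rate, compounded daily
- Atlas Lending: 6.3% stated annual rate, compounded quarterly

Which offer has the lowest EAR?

Beacon Mutual: (1 + 0.052/2)^2 − 1 = 5.268%
Vantage Finance: e^0.052 − 1 = 5.338%
Lakeside Finance: (1 + 0.058/365)^365 − 1 = 5.971%
Atlas Lending: (1 + 0.063/4)^4 − 1 = 6.450%
The lowest effective annual rate is Beacon Mutual at 5.268%.

Beacon Mutual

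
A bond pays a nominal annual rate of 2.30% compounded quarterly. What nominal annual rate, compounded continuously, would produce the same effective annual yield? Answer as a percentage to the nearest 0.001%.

2.293%

EAR = (1 + 0.0230/4)^4 − 1 = 0.023199.
Equivalent continuous rate: r = ln(1 + 0.023199) = 0.022934 = 2.293%.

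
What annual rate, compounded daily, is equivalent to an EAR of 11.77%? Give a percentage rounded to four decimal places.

11.1290%

(1 + r/365)^365 − 1 = 0.1177, so 1 + r/365 = 1.1177^(1/365).
r/365 = 0.000305, so r = 0.111290 = 11.1290%.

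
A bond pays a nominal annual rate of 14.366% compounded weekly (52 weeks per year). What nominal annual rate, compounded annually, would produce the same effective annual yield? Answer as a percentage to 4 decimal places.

15.4263%

EAR = (1 + 0.14366/52)^52 − 1 = 0.154263.
Compounded annually, the equivalent nominal rate is the EAR itself: 15.4263%.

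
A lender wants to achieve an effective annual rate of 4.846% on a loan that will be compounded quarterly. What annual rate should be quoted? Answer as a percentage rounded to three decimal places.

(1 + r/4)^4 − 1 = 0.04846, so 1 + r/4 = 1.04846^(1/4).
r/4 = 0.011901, so r = 0.047603 = 4.760%.

4.760%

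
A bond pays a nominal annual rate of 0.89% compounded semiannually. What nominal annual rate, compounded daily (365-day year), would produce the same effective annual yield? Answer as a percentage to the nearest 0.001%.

EAR = (1 + 0.0089/2)^2 − 1 = 0.008920.
Solve (1 + r/365)^365 = 1.008920: r/365 = 1.008920^(1/365) − 1 = 0.000024, so r = 0.008880 = 0.888%.

0.888%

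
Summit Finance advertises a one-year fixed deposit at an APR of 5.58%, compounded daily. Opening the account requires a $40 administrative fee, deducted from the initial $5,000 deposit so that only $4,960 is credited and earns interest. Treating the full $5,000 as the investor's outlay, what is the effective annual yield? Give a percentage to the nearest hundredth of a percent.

4.89%

Value after one year: 4,960 × (1 + 0.0558/365)^365 = 4,960 × 1.057382 = $5,244.61.
Effective yield on the $5,000 outlay: 5,244.61 / 5,000 − 1 = 0.048923 = 4.89%.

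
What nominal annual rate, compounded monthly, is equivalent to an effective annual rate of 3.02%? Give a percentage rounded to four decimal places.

(1 + r/12)^12 − 1 = 0.0302, so 1 + r/12 = 1.0302^(1/12).
r/12 = 0.002482, so r = 0.029790 = 2.9790%.

2.9790%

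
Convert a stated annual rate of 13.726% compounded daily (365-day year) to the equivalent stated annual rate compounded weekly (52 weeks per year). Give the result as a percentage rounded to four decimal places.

13.7415%

EAR = (1 + 0.13726/365)^365 − 1 = 0.147097.
Solve (1 + r/52)^52 = 1.147097: r/52 = 1.147097^(1/52) − 1 = 0.002643, so r = 0.137415 = 13.7415%.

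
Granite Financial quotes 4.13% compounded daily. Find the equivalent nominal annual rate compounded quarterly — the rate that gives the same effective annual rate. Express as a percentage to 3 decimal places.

EAR = (1 + 0.0413/365)^365 − 1 = 0.042162.
Solve (1 + r/4)^4 = 1.042162: r/4 = 1.042162^(1/4) − 1 = 0.010378, so r = 0.041512 = 4.151%.

4.151%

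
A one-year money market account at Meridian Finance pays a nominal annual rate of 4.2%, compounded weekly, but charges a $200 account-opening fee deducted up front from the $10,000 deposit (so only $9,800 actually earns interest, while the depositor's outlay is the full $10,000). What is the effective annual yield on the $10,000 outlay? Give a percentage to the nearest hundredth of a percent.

2.20%

Value after one year: 9,800 × (1 + 0.042/52)^52 = 9,800 × 1.042877 = $10,220.19.
Effective yield on the $10,000 outlay: 10,220.19 / 10,000 − 1 = 0.022019 = 2.20%.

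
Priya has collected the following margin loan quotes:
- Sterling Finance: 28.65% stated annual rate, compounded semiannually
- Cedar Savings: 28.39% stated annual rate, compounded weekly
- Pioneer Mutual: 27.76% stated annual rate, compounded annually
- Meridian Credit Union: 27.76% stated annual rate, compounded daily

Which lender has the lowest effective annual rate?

Sterling Finance: (1 + 0.2865/2)^2 − 1 = 30.702%
Cedar Savings: (1 + 0.2839/52)^52 − 1 = 32.727%
Pioneer Mutual: compounded annually, EAR = 27.760%
Meridian Credit Union: (1 + 0.2776/365)^365 − 1 = 31.982%
The lowest effective annual rate is Pioneer Mutual at 27.760%.

Pioneer Mutual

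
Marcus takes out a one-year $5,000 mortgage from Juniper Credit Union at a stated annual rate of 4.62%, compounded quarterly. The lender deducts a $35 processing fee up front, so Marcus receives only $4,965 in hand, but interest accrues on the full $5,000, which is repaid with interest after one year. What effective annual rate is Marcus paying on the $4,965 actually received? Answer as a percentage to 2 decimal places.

5.44%

Amount owed after one year: 5,000 × (1 + 0.0462/4)^4 = 5,000 × 1.047007 = $5,235.03.
Effective rate on net proceeds: 5,235.03 / 4,965 − 1 = 0.054387 = 5.44%.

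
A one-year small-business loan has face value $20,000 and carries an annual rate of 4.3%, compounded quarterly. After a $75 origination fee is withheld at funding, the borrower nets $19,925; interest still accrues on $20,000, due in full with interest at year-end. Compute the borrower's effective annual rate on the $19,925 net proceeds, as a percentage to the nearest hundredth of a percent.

Amount owed after one year: 20,000 × (1 + 0.043/4)^4 = 20,000 × 1.043698 = $20,873.97.
Effective rate on net proceeds: 20,873.97 / 19,925 − 1 = 0.047627 = 4.76%.

4.76%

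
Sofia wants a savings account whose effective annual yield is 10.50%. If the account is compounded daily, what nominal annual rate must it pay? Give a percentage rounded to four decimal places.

9.9859%

(1 + r/365)^365 − 1 = 0.1050, so 1 + r/365 = 1.1050^(1/365).
r/365 = 0.000274, so r = 0.099859 = 9.9859%.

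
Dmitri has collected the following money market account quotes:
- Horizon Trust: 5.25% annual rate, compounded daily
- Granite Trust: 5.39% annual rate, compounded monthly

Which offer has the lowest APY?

Horizon Trust: (1 + 0.0525/365)^365 − 1 = 5.390%
Granite Trust: (1 + 0.0539/12)^12 − 1 = 5.525%
The lowest effective annual rate is Horizon Trust at 5.390%.

Horizon Trust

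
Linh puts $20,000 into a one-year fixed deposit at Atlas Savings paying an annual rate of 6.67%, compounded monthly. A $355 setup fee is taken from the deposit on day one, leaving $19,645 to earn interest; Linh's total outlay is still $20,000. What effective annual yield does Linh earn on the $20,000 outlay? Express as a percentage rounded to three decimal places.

4.981%

Value after one year: 19,645 × (1 + 0.0667/12)^12 = 19,645 × 1.068777 = $20,996.13.
Effective yield on the $20,000 outlay: 20,996.13 / 20,000 − 1 = 0.049807 = 4.981%.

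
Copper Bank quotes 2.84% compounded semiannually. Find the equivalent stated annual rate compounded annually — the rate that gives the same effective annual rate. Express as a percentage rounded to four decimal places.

2.8602%

EAR = (1 + 0.0284/2)^2 − 1 = 0.028602.
Compounded annually, the equivalent nominal rate is the EAR itself: 2.8602%.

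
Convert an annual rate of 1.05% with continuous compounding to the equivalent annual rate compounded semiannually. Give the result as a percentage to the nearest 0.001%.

EAR under continuous compounding: e^0.0105 − 1 = 0.010555.
Solve (1 + r/2)^2 = 1.010555: r/2 = 1.010555^(1/2) − 1 = 0.005264, so r = 0.010528 = 1.053%.

1.053%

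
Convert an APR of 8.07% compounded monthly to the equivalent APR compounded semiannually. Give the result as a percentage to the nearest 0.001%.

EAR = (1 + 0.0807/12)^12 − 1 = 0.083753.
Solve (1 + r/2)^2 = 1.083753: r/2 = 1.083753^(1/2) − 1 = 0.041034, so r = 0.082069 = 8.207%.

8.207%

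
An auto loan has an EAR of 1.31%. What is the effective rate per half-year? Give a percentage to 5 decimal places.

0.65287%

The per-half-year rate i satisfies (1 + i)^2 = 1 + 0.0131.
i = 1.0131^(1/2) − 1 = 0.0065287 = 0.65287%.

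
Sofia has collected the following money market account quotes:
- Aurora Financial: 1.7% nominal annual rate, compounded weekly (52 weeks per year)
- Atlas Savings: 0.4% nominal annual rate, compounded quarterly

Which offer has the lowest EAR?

Atlas Savings

Aurora Financial: (1 + 0.017/52)^52 − 1 = 1.714%
Atlas Savings: (1 + 0.004/4)^4 − 1 = 0.401%
The lowest effective annual rate is Atlas Savings at 0.401%.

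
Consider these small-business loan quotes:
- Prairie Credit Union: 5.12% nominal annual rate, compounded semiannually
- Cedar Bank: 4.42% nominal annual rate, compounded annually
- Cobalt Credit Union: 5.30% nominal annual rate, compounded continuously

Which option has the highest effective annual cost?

Cobalt Credit Union

Prairie Credit Union: (1 + 0.0512/2)^2 − 1 = 5.186%
Cedar Bank: compounded annually, EAR = 4.420%
Cobalt Credit Union: e^0.0530 − 1 = 5.443%
The highest effective annual rate is Cobalt Credit Union at 5.443%.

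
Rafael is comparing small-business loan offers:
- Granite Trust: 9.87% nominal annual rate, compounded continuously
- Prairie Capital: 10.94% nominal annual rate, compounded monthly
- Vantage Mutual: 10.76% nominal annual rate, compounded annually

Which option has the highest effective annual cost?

Prairie Capital

Granite Trust: e^0.0987 − 1 = 10.374%
Prairie Capital: (1 + 0.1094/12)^12 − 1 = 11.506%
Vantage Mutual: compounded annually, EAR = 10.760%
The highest effective annual rate is Prairie Capital at 11.506%.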